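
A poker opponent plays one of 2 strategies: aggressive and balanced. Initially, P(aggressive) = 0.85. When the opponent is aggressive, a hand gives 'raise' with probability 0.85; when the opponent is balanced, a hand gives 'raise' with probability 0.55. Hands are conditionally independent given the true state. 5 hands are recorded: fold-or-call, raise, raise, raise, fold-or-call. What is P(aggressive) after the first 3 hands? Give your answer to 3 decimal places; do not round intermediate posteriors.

0.819

After 'fold-or-call': P(aggressive) = 0.15·0.8500 / (0.15·0.8500 + 0.45·0.1500) ≈ 0.6538
After 'raise': P(aggressive) = 0.85·0.6538 / (0.85·0.6538 + 0.55·0.3462) ≈ 0.7448
After 'raise': P(aggressive) = 0.85·0.7448 / (0.85·0.7448 + 0.55·0.2552) ≈ 0.8186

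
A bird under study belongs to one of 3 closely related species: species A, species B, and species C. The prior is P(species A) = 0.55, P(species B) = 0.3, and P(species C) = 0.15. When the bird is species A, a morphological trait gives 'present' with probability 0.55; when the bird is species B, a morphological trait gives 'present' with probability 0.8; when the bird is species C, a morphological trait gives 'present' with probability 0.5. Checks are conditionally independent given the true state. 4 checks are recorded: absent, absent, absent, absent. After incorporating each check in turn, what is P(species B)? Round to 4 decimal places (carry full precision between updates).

0.0148

After 'absent': normaliser = 0.45·0.5500 + 0.2·0.3000 + 0.5·0.1500; P(species A) ≈ 0.6471, P(species B) ≈ 0.1569, P(species C) ≈ 0.1961
After 'absent': normaliser = 0.45·0.6471 + 0.2·0.1569 + 0.5·0.1961; P(species A) ≈ 0.6923, P(species B) ≈ 0.0746, P(species C) ≈ 0.2331
After 'absent': normaliser = 0.45·0.6923 + 0.2·0.0746 + 0.5·0.2331; P(species A) ≈ 0.7032, P(species B) ≈ 0.0337, P(species C) ≈ 0.2631
After 'absent': normaliser = 0.45·0.7032 + 0.2·0.0337 + 0.5·0.2631; P(species A) ≈ 0.6959, P(species B) ≈ 0.0148, P(species C) ≈ 0.2893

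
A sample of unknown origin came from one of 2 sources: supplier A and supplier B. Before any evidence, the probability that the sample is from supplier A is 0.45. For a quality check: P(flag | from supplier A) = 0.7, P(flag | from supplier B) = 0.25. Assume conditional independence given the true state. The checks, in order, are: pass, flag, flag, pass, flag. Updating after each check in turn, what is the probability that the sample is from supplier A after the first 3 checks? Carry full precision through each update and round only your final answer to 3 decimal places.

After 'pass': P(supplier A) = 0.3·0.4500 / (0.3·0.4500 + 0.75·0.5500) ≈ 0.2466
After 'flag': P(supplier A) = 0.7·0.2466 / (0.7·0.2466 + 0.25·0.7534) ≈ 0.4782
After 'flag': P(supplier A) = 0.7·0.4782 / (0.7·0.4782 + 0.25·0.5218) ≈ 0.7196

0.720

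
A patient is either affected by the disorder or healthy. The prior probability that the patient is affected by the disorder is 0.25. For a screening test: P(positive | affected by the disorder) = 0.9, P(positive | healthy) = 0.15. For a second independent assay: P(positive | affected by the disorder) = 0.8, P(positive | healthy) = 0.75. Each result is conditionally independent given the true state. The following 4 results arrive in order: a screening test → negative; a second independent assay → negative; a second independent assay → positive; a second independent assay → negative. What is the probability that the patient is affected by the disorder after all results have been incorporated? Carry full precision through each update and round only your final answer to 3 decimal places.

0.026

Apply Bayes' rule sequentially, carrying P(affected) forward.
After a screening test='negative': P(affected) = 0.1·0.2500 / (0.1·0.2500 + 0.85·0.7500) ≈ 0.0377
After a second independent assay='negative': P(affected) = 0.2·0.0377 / (0.2·0.0377 + 0.25·0.9623) ≈ 0.0304
After a second independent assay='positive': P(affected) = 0.8·0.0304 / (0.8·0.0304 + 0.75·0.9696) ≈ 0.0324
After a second independent assay='negative': P(affected) = 0.2·0.0324 / (0.2·0.0324 + 0.25·0.9676) ≈ 0.0261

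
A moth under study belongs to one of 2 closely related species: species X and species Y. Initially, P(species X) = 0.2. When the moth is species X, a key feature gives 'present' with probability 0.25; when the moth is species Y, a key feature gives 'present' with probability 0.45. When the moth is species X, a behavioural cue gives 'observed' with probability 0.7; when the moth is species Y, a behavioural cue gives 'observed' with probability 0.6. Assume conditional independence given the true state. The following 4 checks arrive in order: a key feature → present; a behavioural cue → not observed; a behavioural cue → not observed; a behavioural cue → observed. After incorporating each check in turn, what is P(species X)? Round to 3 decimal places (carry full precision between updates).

After a key feature='present': P(species X) = 0.25·0.2000 / (0.25·0.2000 + 0.45·0.8000) ≈ 0.1220
After a behavioural cue='not observed': P(species X) = 0.3·0.1220 / (0.3·0.1220 + 0.4·0.8780) ≈ 0.0943
After a behavioural cue='not observed': P(species X) = 0.3·0.0943 / (0.3·0.0943 + 0.4·0.9057) ≈ 0.0725
After a behavioural cue='observed': P(species X) = 0.7·0.0725 / (0.7·0.0725 + 0.6·0.9275) ≈ 0.0835

0.084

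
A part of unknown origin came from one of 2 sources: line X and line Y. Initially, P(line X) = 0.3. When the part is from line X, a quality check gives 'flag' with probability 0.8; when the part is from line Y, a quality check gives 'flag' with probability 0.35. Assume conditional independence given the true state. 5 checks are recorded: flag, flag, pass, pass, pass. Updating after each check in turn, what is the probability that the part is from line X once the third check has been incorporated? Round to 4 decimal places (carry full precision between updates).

Each posterior becomes the prior for the next update.
After 'flag': P(line X) = 0.8·0.3000 / (0.8·0.3000 + 0.35·0.7000) ≈ 0.4948
After 'flag': P(line X) = 0.8·0.4948 / (0.8·0.4948 + 0.35·0.5052) ≈ 0.6913
After 'pass': P(line X) = 0.2·0.6913 / (0.2·0.6913 + 0.65·0.3087) ≈ 0.4079

0.4079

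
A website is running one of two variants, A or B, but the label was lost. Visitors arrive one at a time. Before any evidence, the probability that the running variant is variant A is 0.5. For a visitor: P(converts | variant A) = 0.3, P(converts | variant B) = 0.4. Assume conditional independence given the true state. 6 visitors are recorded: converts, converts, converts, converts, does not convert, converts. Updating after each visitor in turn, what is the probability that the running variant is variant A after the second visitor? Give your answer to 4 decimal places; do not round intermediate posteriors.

Apply Bayes' rule sequentially, carrying P(A) forward.
After 'converts': P(A) = 0.3·0.5000 / (0.3·0.5000 + 0.4·0.5000) ≈ 0.4286
After 'converts': P(A) = 0.3·0.4286 / (0.3·0.4286 + 0.4·0.5714) ≈ 0.3600

0.3600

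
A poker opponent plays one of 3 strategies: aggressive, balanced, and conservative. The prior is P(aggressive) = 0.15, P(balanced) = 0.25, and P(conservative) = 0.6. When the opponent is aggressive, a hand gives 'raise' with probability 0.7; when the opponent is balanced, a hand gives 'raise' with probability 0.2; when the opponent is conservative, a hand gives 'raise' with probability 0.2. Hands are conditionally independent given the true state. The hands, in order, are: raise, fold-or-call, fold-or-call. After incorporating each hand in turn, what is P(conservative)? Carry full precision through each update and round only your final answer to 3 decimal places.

After 'raise': normaliser = 0.7·0.1500 + 0.2·0.2500 + 0.2·0.6000; P(aggressive) ≈ 0.3818, P(balanced) ≈ 0.1818, P(conservative) ≈ 0.4364
After 'fold-or-call': normaliser = 0.3·0.3818 + 0.8·0.1818 + 0.8·0.4364; P(aggressive) ≈ 0.1881, P(balanced) ≈ 0.2388, P(conservative) ≈ 0.5731
After 'fold-or-call': normaliser = 0.3·0.1881 + 0.8·0.2388 + 0.8·0.5731; P(aggressive) ≈ 0.0799, P(balanced) ≈ 0.2706, P(conservative) ≈ 0.6495

0.649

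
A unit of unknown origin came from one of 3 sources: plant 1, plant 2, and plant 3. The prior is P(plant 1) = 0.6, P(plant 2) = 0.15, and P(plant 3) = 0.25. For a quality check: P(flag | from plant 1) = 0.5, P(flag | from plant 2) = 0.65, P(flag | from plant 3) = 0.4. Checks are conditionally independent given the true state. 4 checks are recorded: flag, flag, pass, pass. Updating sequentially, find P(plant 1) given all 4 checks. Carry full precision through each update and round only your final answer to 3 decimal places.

0.629

Each posterior becomes the prior for the next update.
After 'flag': normaliser = 0.5·0.6000 + 0.65·0.1500 + 0.4·0.2500; P(plant 1) ≈ 0.6030, P(plant 2) ≈ 0.1960, P(plant 3) ≈ 0.2010
After 'flag': normaliser = 0.5·0.6030 + 0.65·0.1960 + 0.4·0.2010; P(plant 1) ≈ 0.5920, P(plant 2) ≈ 0.2501, P(plant 3) ≈ 0.1579
After 'pass': normaliser = 0.5·0.5920 + 0.35·0.2501 + 0.6·0.1579; P(plant 1) ≈ 0.6189, P(plant 2) ≈ 0.1830, P(plant 3) ≈ 0.1981
After 'pass': normaliser = 0.5·0.6189 + 0.35·0.1830 + 0.6·0.1981; P(plant 1) ≈ 0.6285, P(plant 2) ≈ 0.1301, P(plant 3) ≈ 0.2414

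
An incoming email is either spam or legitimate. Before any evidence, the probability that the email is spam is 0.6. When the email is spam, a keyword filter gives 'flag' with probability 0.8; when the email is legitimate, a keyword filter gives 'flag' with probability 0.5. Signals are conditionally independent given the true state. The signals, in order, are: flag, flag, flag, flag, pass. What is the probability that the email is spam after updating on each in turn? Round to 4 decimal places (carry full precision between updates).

0.7972

Apply Bayes' rule sequentially, carrying P(spam) forward.
After 'flag': P(spam) = 0.8·0.6000 / (0.8·0.6000 + 0.5·0.4000) ≈ 0.7059
After 'flag': P(spam) = 0.8·0.7059 / (0.8·0.7059 + 0.5·0.2941) ≈ 0.7934
After 'flag': P(spam) = 0.8·0.7934 / (0.8·0.7934 + 0.5·0.2066) ≈ 0.8600
After 'flag': P(spam) = 0.8·0.8600 / (0.8·0.8600 + 0.5·0.1400) ≈ 0.9077
After 'pass': P(spam) = 0.2·0.9077 / (0.2·0.9077 + 0.5·0.0923) ≈ 0.7972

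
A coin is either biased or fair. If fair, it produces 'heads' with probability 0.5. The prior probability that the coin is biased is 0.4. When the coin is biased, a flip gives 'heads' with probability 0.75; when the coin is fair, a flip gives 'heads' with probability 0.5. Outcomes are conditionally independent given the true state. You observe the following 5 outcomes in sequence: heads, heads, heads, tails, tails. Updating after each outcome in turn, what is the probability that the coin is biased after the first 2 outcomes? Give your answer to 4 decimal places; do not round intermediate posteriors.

0.6000

After 'heads': P(biased) = 0.75·0.4000 / (0.75·0.4000 + 0.5·0.6000) ≈ 0.5000
After 'heads': P(biased) = 0.75·0.5000 / (0.75·0.5000 + 0.5·0.5000) ≈ 0.6000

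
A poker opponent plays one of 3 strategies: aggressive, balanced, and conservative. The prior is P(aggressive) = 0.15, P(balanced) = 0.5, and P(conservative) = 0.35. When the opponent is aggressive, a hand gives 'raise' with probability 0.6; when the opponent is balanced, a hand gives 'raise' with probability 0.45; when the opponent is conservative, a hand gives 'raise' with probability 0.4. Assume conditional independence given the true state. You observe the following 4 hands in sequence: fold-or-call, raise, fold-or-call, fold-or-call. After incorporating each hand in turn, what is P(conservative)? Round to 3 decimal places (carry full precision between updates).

0.412

Each posterior becomes the prior for the next update.
After 'fold-or-call': normaliser = 0.4·0.1500 + 0.55·0.5000 + 0.6·0.3500; P(aggressive) ≈ 0.1101, P(balanced) ≈ 0.5046, P(conservative) ≈ 0.3853
After 'raise': normaliser = 0.6·0.1101 + 0.45·0.5046 + 0.4·0.3853; P(aggressive) ≈ 0.1477, P(balanced) ≈ 0.5077, P(conservative) ≈ 0.3446
After 'fold-or-call': normaliser = 0.4·0.1477 + 0.55·0.5077 + 0.6·0.3446; P(aggressive) ≈ 0.1084, P(balanced) ≈ 0.5123, P(conservative) ≈ 0.3793
After 'fold-or-call': normaliser = 0.4·0.1084 + 0.55·0.5123 + 0.6·0.3793; P(aggressive) ≈ 0.0784, P(balanced) ≈ 0.5098, P(conservative) ≈ 0.4118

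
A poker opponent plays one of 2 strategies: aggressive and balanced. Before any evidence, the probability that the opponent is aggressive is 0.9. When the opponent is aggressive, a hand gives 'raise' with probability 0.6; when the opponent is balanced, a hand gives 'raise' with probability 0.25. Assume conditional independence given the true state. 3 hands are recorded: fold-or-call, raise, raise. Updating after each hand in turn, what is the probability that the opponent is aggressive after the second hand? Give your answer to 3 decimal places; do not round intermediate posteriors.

After 'fold-or-call': P(aggressive) = 0.4·0.9000 / (0.4·0.9000 + 0.75·0.1000) ≈ 0.8276
After 'raise': P(aggressive) = 0.6·0.8276 / (0.6·0.8276 + 0.25·0.1724) ≈ 0.9201

0.920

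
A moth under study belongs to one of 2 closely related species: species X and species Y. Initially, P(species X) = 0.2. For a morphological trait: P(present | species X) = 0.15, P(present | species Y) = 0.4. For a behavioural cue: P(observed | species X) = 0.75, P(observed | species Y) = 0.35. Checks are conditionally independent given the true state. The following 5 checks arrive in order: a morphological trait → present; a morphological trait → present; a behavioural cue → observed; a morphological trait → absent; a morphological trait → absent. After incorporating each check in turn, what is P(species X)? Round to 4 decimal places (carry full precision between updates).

After a morphological trait='present': P(species X) = 0.15·0.2000 / (0.15·0.2000 + 0.4·0.8000) ≈ 0.0857
After a morphological trait='present': P(species X) = 0.15·0.0857 / (0.15·0.0857 + 0.4·0.9143) ≈ 0.0340
After a behavioural cue='observed': P(species X) = 0.75·0.0340 / (0.75·0.0340 + 0.35·0.9660) ≈ 0.0701
After a morphological trait='absent': P(species X) = 0.85·0.0701 / (0.85·0.0701 + 0.6·0.9299) ≈ 0.0964
After a morphological trait='absent': P(species X) = 0.85·0.0964 / (0.85·0.0964 + 0.6·0.9036) ≈ 0.1313

0.1313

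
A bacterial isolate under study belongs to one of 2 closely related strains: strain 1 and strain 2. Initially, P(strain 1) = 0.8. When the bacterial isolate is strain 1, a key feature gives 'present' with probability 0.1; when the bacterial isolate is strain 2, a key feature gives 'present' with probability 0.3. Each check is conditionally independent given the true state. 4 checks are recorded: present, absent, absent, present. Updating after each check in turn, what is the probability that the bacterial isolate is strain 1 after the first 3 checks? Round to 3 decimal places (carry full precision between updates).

Apply Bayes' rule sequentially, carrying P(strain 1) forward.
After 'present': P(strain 1) = 0.1·0.8000 / (0.1·0.8000 + 0.3·0.2000) ≈ 0.5714
After 'absent': P(strain 1) = 0.9·0.5714 / (0.9·0.5714 + 0.7·0.4286) ≈ 0.6316
After 'absent': P(strain 1) = 0.9·0.6316 / (0.9·0.6316 + 0.7·0.3684) ≈ 0.6879

0.688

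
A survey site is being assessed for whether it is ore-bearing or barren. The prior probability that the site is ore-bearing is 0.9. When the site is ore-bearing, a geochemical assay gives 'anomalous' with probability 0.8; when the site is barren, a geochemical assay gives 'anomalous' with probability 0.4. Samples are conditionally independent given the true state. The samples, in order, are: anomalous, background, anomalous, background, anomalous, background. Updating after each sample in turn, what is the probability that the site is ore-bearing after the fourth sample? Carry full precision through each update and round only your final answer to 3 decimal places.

After 'anomalous': P(ore) = 0.8·0.9000 / (0.8·0.9000 + 0.4·0.1000) ≈ 0.9474
After 'background': P(ore) = 0.2·0.9474 / (0.2·0.9474 + 0.6·0.0526) ≈ 0.8571
After 'anomalous': P(ore) = 0.8·0.8571 / (0.8·0.8571 + 0.4·0.1429) ≈ 0.9231
After 'background': P(ore) = 0.2·0.9231 / (0.2·0.9231 + 0.6·0.0769) ≈ 0.8000

0.800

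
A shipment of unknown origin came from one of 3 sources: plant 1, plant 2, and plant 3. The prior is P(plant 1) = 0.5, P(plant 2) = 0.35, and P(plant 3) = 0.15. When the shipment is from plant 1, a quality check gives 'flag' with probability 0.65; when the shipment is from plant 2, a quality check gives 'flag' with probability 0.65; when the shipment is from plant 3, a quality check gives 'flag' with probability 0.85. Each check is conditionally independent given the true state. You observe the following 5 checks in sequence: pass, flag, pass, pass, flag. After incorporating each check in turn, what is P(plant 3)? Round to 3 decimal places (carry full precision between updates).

0.023

After 'pass': normaliser = 0.35·0.5000 + 0.35·0.3500 + 0.15·0.1500; P(plant 1) ≈ 0.5469, P(plant 2) ≈ 0.3828, P(plant 3) ≈ 0.0703
After 'flag': normaliser = 0.65·0.5469 + 0.65·0.3828 + 0.85·0.0703; P(plant 1) ≈ 0.5353, P(plant 2) ≈ 0.3747, P(plant 3) ≈ 0.0900
After 'pass': normaliser = 0.35·0.5353 + 0.35·0.3747 + 0.15·0.0900; P(plant 1) ≈ 0.5643, P(plant 2) ≈ 0.3950, P(plant 3) ≈ 0.0407
After 'pass': normaliser = 0.35·0.5643 + 0.35·0.3950 + 0.15·0.0407; P(plant 1) ≈ 0.5777, P(plant 2) ≈ 0.4044, P(plant 3) ≈ 0.0178
After 'flag': normaliser = 0.65·0.5777 + 0.65·0.4044 + 0.85·0.0178; P(plant 1) ≈ 0.5746, P(plant 2) ≈ 0.4022, P(plant 3) ≈ 0.0232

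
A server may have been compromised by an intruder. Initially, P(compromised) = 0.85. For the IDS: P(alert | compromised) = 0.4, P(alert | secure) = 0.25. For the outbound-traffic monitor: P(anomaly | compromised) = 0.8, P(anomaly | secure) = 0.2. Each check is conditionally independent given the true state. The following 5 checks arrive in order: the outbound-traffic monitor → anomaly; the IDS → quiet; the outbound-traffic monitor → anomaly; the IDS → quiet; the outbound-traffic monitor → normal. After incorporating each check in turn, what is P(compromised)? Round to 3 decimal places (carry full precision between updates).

After the outbound-traffic monitor='anomaly': P(compromised) = 0.8·0.8500 / (0.8·0.8500 + 0.2·0.1500) ≈ 0.9577
After the IDS='quiet': P(compromised) = 0.6·0.9577 / (0.6·0.9577 + 0.75·0.0423) ≈ 0.9477
After the outbound-traffic monitor='anomaly': P(compromised) = 0.8·0.9477 / (0.8·0.9477 + 0.2·0.0523) ≈ 0.9864
After the IDS='quiet': P(compromised) = 0.6·0.9864 / (0.6·0.9864 + 0.75·0.0136) ≈ 0.9831
After the outbound-traffic monitor='normal': P(compromised) = 0.2·0.9831 / (0.2·0.9831 + 0.8·0.0169) ≈ 0.9355

0.936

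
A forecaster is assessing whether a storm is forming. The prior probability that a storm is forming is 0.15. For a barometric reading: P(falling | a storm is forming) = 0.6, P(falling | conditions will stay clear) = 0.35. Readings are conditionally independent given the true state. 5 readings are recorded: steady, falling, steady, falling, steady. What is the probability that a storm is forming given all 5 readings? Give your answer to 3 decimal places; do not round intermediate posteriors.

After 'steady': P(storm) = 0.4·0.1500 / (0.4·0.1500 + 0.65·0.8500) ≈ 0.0980
After 'falling': P(storm) = 0.6·0.0980 / (0.6·0.0980 + 0.35·0.9020) ≈ 0.1569
After 'steady': P(storm) = 0.4·0.1569 / (0.4·0.1569 + 0.65·0.8431) ≈ 0.1028
After 'falling': P(storm) = 0.6·0.1028 / (0.6·0.1028 + 0.35·0.8972) ≈ 0.1642
After 'steady': P(storm) = 0.4·0.1642 / (0.4·0.1642 + 0.65·0.8358) ≈ 0.1078

0.108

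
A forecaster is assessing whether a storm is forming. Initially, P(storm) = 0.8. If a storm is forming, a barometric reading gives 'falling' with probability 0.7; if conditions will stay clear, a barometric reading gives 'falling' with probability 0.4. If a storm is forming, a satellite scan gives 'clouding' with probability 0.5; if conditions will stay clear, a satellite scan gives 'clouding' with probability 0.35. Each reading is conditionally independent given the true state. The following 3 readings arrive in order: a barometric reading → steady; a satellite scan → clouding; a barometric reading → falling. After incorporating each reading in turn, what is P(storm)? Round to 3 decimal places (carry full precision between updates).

0.833

Each posterior becomes the prior for the next update.
After a barometric reading='steady': P(storm) = 0.3·0.8000 / (0.3·0.8000 + 0.6·0.2000) ≈ 0.6667
After a satellite scan='clouding': P(storm) = 0.5·0.6667 / (0.5·0.6667 + 0.35·0.3333) ≈ 0.7407
After a barometric reading='falling': P(storm) = 0.7·0.7407 / (0.7·0.7407 + 0.4·0.2593) ≈ 0.8333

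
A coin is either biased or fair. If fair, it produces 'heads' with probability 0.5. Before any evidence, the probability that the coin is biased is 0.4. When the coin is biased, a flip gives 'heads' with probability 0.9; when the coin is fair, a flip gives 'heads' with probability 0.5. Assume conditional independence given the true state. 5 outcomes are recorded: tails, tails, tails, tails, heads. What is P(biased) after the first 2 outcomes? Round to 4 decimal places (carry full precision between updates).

After 'tails': P(biased) = 0.1·0.4000 / (0.1·0.4000 + 0.5·0.6000) ≈ 0.1176
After 'tails': P(biased) = 0.1·0.1176 / (0.1·0.1176 + 0.5·0.8824) ≈ 0.0260

0.0260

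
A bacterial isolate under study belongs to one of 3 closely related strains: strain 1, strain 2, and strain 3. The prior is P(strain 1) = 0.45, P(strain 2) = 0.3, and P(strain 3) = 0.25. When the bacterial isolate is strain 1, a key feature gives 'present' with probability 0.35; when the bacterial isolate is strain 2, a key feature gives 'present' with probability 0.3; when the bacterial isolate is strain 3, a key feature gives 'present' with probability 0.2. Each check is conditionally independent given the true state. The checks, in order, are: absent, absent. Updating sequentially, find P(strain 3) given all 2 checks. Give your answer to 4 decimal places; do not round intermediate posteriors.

0.3219

Each posterior becomes the prior for the next update.
After 'absent': normaliser = 0.65·0.4500 + 0.7·0.3000 + 0.8·0.2500; P(strain 1) ≈ 0.4164, P(strain 2) ≈ 0.2989, P(strain 3) ≈ 0.2847
After 'absent': normaliser = 0.65·0.4164 + 0.7·0.2989 + 0.8·0.2847; P(strain 1) ≈ 0.3824, P(strain 2) ≈ 0.2957, P(strain 3) ≈ 0.3219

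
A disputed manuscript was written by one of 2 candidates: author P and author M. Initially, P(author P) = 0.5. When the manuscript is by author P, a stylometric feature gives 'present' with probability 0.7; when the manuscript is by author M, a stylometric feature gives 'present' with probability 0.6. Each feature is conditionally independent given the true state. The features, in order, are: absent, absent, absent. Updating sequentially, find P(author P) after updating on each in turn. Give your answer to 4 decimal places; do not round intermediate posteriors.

0.2967

Apply Bayes' rule sequentially, carrying P(author P) forward.
After 'absent': P(author P) = 0.3·0.5000 / (0.3·0.5000 + 0.4·0.5000) ≈ 0.4286
After 'absent': P(author P) = 0.3·0.4286 / (0.3·0.4286 + 0.4·0.5714) ≈ 0.3600
After 'absent': P(author P) = 0.3·0.3600 / (0.3·0.3600 + 0.4·0.6400) ≈ 0.2967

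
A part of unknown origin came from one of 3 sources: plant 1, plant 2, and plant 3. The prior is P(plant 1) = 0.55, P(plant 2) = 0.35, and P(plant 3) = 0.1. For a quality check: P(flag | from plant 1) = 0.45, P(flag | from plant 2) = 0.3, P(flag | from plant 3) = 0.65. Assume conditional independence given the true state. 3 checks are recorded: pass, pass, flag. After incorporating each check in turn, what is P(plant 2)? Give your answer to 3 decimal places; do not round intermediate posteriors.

0.383

Each posterior becomes the prior for the next update.
After 'pass': normaliser = 0.55·0.5500 + 0.7·0.3500 + 0.35·0.1000; P(plant 1) ≈ 0.5193, P(plant 2) ≈ 0.4206, P(plant 3) ≈ 0.0601
After 'pass': normaliser = 0.55·0.5193 + 0.7·0.4206 + 0.35·0.0601; P(plant 1) ≈ 0.4752, P(plant 2) ≈ 0.4898, P(plant 3) ≈ 0.0350
After 'flag': normaliser = 0.45·0.4752 + 0.3·0.4898 + 0.65·0.0350; P(plant 1) ≈ 0.5576, P(plant 2) ≈ 0.3832, P(plant 3) ≈ 0.0593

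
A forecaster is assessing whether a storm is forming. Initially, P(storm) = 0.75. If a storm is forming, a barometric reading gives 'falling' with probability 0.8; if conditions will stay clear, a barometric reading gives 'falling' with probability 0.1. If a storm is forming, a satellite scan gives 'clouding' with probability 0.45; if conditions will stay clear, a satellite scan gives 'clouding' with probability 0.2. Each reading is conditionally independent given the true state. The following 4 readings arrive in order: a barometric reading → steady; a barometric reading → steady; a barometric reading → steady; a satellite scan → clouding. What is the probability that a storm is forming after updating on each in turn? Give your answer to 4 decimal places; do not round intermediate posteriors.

0.0690

Apply Bayes' rule sequentially, carrying P(storm) forward.
After a barometric reading='steady': P(storm) = 0.2·0.7500 / (0.2·0.7500 + 0.9·0.2500) ≈ 0.4000
After a barometric reading='steady': P(storm) = 0.2·0.4000 / (0.2·0.4000 + 0.9·0.6000) ≈ 0.1290
After a barometric reading='steady': P(storm) = 0.2·0.1290 / (0.2·0.1290 + 0.9·0.8710) ≈ 0.0319
After a satellite scan='clouding': P(storm) = 0.45·0.0319 / (0.45·0.0319 + 0.2·0.9681) ≈ 0.0690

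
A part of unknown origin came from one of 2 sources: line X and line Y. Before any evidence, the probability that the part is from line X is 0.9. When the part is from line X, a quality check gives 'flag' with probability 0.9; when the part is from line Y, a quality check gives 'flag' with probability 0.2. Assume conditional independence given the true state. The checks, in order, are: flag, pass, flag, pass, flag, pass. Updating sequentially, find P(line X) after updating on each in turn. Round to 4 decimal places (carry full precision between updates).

0.6157

After 'flag': P(line X) = 0.9·0.9000 / (0.9·0.9000 + 0.2·0.1000) ≈ 0.9759
After 'pass': P(line X) = 0.1·0.9759 / (0.1·0.9759 + 0.8·0.0241) ≈ 0.8351
After 'flag': P(line X) = 0.9·0.8351 / (0.9·0.8351 + 0.2·0.1649) ≈ 0.9580
After 'pass': P(line X) = 0.1·0.9580 / (0.1·0.9580 + 0.8·0.0420) ≈ 0.7401
After 'flag': P(line X) = 0.9·0.7401 / (0.9·0.7401 + 0.2·0.2599) ≈ 0.9276
After 'pass': P(line X) = 0.1·0.9276 / (0.1·0.9276 + 0.8·0.0724) ≈ 0.6157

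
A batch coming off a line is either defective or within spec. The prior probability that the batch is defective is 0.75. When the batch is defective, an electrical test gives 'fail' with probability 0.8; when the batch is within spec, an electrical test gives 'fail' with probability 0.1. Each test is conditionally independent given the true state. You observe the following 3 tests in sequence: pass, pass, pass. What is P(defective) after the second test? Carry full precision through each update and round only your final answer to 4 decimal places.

After 'pass': P(defective) = 0.2·0.7500 / (0.2·0.7500 + 0.9·0.2500) ≈ 0.4000
After 'pass': P(defective) = 0.2·0.4000 / (0.2·0.4000 + 0.9·0.6000) ≈ 0.1290

0.1290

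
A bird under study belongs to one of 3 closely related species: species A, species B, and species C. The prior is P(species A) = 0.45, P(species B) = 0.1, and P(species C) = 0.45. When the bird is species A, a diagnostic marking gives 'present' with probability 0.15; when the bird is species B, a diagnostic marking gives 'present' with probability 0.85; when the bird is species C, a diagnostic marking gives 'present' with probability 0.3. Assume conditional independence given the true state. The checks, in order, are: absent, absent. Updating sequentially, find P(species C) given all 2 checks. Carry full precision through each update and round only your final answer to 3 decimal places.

0.402

After 'absent': normaliser = 0.85·0.4500 + 0.15·0.1000 + 0.7·0.4500; P(species A) ≈ 0.5368, P(species B) ≈ 0.0211, P(species C) ≈ 0.4421
After 'absent': normaliser = 0.85·0.5368 + 0.15·0.0211 + 0.7·0.4421; P(species A) ≈ 0.5934, P(species B) ≈ 0.0041, P(species C) ≈ 0.4025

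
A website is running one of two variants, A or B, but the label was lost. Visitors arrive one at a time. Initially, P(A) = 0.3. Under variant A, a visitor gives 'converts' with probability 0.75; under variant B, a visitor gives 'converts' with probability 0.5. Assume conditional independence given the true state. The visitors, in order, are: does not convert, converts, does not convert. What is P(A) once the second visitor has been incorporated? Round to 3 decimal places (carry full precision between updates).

0.243

Each posterior becomes the prior for the next update.
After 'does not convert': P(A) = 0.25·0.3000 / (0.25·0.3000 + 0.5·0.7000) ≈ 0.1765
After 'converts': P(A) = 0.75·0.1765 / (0.75·0.1765 + 0.5·0.8235) ≈ 0.2432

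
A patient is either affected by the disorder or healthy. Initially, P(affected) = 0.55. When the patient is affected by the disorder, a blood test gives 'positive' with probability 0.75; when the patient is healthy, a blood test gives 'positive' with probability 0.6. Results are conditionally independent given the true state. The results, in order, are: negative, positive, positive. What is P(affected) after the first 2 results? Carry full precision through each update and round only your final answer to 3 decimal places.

After 'negative': P(affected) = 0.25·0.5500 / (0.25·0.5500 + 0.4·0.4500) ≈ 0.4331
After 'positive': P(affected) = 0.75·0.4331 / (0.75·0.4331 + 0.6·0.5669) ≈ 0.4885

0.488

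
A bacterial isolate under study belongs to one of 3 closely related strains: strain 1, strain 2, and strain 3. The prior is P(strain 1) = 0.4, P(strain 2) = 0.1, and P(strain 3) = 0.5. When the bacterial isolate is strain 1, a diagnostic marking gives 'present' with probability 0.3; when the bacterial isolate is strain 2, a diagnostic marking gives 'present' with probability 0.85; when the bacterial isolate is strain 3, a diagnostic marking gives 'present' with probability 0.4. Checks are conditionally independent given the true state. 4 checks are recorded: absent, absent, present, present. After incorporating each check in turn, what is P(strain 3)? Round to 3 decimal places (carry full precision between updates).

0.599

After 'absent': normaliser = 0.7·0.4000 + 0.15·0.1000 + 0.6·0.5000; P(strain 1) ≈ 0.4706, P(strain 2) ≈ 0.0252, P(strain 3) ≈ 0.5042
After 'absent': normaliser = 0.7·0.4706 + 0.15·0.0252 + 0.6·0.5042; P(strain 1) ≈ 0.5182, P(strain 2) ≈ 0.0059, P(strain 3) ≈ 0.4759
After 'present': normaliser = 0.3·0.5182 + 0.85·0.0059 + 0.4·0.4759; P(strain 1) ≈ 0.4431, P(strain 2) ≈ 0.0144, P(strain 3) ≈ 0.5425
After 'present': normaliser = 0.3·0.4431 + 0.85·0.0144 + 0.4·0.5425; P(strain 1) ≈ 0.3670, P(strain 2) ≈ 0.0338, P(strain 3) ≈ 0.5992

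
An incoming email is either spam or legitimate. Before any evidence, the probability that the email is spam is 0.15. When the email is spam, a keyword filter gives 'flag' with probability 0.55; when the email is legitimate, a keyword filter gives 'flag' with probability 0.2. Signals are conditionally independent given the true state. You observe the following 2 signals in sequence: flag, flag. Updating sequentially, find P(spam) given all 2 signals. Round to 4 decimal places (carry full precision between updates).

0.5717

Each posterior becomes the prior for the next update.
After 'flag': P(spam) = 0.55·0.1500 / (0.55·0.1500 + 0.2·0.8500) ≈ 0.3267
After 'flag': P(spam) = 0.55·0.3267 / (0.55·0.3267 + 0.2·0.6733) ≈ 0.5717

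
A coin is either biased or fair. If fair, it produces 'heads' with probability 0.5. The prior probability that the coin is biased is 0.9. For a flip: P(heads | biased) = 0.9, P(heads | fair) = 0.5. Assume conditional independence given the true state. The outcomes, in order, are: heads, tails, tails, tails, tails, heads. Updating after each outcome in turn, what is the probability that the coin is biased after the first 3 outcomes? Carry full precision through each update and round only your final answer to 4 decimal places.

0.3932

After 'heads': P(biased) = 0.9·0.9000 / (0.9·0.9000 + 0.5·0.1000) ≈ 0.9419
After 'tails': P(biased) = 0.1·0.9419 / (0.1·0.9419 + 0.5·0.0581) ≈ 0.7642
After 'tails': P(biased) = 0.1·0.7642 / (0.1·0.7642 + 0.5·0.2358) ≈ 0.3932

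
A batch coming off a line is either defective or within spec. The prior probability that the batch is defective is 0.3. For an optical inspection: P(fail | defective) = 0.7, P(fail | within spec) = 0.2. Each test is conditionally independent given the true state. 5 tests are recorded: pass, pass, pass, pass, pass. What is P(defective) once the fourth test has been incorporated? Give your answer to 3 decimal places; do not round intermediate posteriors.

0.008

After 'pass': P(defective) = 0.3·0.3000 / (0.3·0.3000 + 0.8·0.7000) ≈ 0.1385
After 'pass': P(defective) = 0.3·0.1385 / (0.3·0.1385 + 0.8·0.8615) ≈ 0.0568
After 'pass': P(defective) = 0.3·0.0568 / (0.3·0.0568 + 0.8·0.9432) ≈ 0.0221
After 'pass': P(defective) = 0.3·0.0221 / (0.3·0.0221 + 0.8·0.9779) ≈ 0.0084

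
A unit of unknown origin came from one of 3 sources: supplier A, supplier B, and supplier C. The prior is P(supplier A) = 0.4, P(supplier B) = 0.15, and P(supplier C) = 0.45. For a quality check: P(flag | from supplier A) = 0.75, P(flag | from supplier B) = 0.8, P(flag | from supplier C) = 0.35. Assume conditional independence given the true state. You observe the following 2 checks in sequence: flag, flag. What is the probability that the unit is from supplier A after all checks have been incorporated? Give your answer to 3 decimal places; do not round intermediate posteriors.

After 'flag': normaliser = 0.75·0.4000 + 0.8·0.1500 + 0.35·0.4500; P(supplier A) ≈ 0.5195, P(supplier B) ≈ 0.2078, P(supplier C) ≈ 0.2727
After 'flag': normaliser = 0.75·0.5195 + 0.8·0.2078 + 0.35·0.2727; P(supplier A) ≈ 0.5982, P(supplier B) ≈ 0.2552, P(supplier C) ≈ 0.1466

0.598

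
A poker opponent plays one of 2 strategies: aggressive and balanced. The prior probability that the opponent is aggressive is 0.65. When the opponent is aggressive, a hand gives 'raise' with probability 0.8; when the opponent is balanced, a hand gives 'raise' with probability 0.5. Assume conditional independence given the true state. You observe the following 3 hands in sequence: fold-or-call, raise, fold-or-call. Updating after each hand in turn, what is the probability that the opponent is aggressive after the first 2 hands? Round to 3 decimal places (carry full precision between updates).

After 'fold-or-call': P(aggressive) = 0.2·0.6500 / (0.2·0.6500 + 0.5·0.3500) ≈ 0.4262
After 'raise': P(aggressive) = 0.8·0.4262 / (0.8·0.4262 + 0.5·0.5738) ≈ 0.5431

0.543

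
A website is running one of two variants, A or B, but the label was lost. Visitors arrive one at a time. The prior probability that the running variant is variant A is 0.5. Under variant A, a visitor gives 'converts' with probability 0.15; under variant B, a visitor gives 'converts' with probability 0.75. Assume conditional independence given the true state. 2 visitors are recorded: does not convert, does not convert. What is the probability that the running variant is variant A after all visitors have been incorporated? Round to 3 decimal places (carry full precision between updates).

0.920

Each posterior becomes the prior for the next update.
After 'does not convert': P(A) = 0.85·0.5000 / (0.85·0.5000 + 0.25·0.5000) ≈ 0.7727
After 'does not convert': P(A) = 0.85·0.7727 / (0.85·0.7727 + 0.25·0.2273) ≈ 0.9204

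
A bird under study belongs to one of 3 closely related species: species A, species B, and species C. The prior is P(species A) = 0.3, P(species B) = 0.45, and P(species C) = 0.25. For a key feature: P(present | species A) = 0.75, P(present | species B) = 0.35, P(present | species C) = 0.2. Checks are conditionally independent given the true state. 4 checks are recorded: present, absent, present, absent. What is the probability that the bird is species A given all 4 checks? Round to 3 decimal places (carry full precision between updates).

0.262

Apply Bayes' rule sequentially, carrying P(species A) forward.
After 'present': normaliser = 0.75·0.3000 + 0.35·0.4500 + 0.2·0.2500; P(species A) ≈ 0.5202, P(species B) ≈ 0.3642, P(species C) ≈ 0.1156
After 'absent': normaliser = 0.25·0.5202 + 0.65·0.3642 + 0.8·0.1156; P(species A) ≈ 0.2832, P(species B) ≈ 0.5154, P(species C) ≈ 0.2014
After 'present': normaliser = 0.75·0.2832 + 0.35·0.5154 + 0.2·0.2014; P(species A) ≈ 0.4904, P(species B) ≈ 0.4166, P(species C) ≈ 0.0930
After 'absent': normaliser = 0.25·0.4904 + 0.65·0.4166 + 0.8·0.0930; P(species A) ≈ 0.2621, P(species B) ≈ 0.5788, P(species C) ≈ 0.1591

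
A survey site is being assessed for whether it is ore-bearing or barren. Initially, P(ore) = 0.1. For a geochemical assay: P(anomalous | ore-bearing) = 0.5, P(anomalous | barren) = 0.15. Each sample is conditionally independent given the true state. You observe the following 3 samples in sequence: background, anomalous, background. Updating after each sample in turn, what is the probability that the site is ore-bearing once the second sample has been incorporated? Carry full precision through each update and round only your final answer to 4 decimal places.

0.1789

After 'background': P(ore) = 0.5·0.1000 / (0.5·0.1000 + 0.85·0.9000) ≈ 0.0613
After 'anomalous': P(ore) = 0.5·0.0613 / (0.5·0.0613 + 0.15·0.9387) ≈ 0.1789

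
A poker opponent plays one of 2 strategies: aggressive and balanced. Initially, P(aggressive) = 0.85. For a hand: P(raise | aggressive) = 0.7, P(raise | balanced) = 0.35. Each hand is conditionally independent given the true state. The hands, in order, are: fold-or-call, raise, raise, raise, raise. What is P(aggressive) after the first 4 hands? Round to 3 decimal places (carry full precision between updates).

0.954

After 'fold-or-call': P(aggressive) = 0.3·0.8500 / (0.3·0.8500 + 0.65·0.1500) ≈ 0.7234
After 'raise': P(aggressive) = 0.7·0.7234 / (0.7·0.7234 + 0.35·0.2766) ≈ 0.8395
After 'raise': P(aggressive) = 0.7·0.8395 / (0.7·0.8395 + 0.35·0.1605) ≈ 0.9128
After 'raise': P(aggressive) = 0.7·0.9128 / (0.7·0.9128 + 0.35·0.0872) ≈ 0.9544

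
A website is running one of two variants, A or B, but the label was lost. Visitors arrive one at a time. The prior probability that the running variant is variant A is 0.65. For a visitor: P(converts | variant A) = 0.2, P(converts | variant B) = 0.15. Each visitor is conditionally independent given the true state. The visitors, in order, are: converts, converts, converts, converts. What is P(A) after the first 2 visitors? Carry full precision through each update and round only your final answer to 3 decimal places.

0.768

After 'converts': P(A) = 0.2·0.6500 / (0.2·0.6500 + 0.15·0.3500) ≈ 0.7123
After 'converts': P(A) = 0.2·0.7123 / (0.2·0.7123 + 0.15·0.2877) ≈ 0.7675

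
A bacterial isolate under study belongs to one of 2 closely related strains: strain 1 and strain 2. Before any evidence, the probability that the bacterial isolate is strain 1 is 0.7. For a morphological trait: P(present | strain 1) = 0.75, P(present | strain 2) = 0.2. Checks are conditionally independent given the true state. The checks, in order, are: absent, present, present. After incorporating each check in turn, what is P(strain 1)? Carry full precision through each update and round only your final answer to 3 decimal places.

After 'absent': P(strain 1) = 0.25·0.7000 / (0.25·0.7000 + 0.8·0.3000) ≈ 0.4217
After 'present': P(strain 1) = 0.75·0.4217 / (0.75·0.4217 + 0.2·0.5783) ≈ 0.7322
After 'present': P(strain 1) = 0.75·0.7322 / (0.75·0.7322 + 0.2·0.2678) ≈ 0.9111

0.911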